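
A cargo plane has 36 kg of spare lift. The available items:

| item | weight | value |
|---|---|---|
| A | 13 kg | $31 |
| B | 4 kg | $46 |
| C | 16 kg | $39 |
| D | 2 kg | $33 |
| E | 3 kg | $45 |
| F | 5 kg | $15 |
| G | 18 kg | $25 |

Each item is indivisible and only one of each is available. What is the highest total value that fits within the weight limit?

Check high-value combinations within 36 kg:
- B+C+D+E+F: weight 4+16+2+3+5=30, value 46+39+33+45+15=178
- A+B+D+E+F: weight 13+4+2+3+5=27, value 31+46+33+45+15=170
- B+D+E+F+G: weight 4+2+3+5+18=32, value 46+33+45+15+25=164
- B+C+D+E: weight 4+16+2+3=25, value 46+39+33+45=163
- A+B+C+E: weight 13+4+16+3=36, value 31+46+39+45=161
Best: $178.

$178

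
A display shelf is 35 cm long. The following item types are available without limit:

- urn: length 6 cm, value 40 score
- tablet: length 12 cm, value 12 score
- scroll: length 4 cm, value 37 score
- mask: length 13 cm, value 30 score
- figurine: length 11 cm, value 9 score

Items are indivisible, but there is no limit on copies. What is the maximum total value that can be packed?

Best value-per-unit is scroll at 37/4; filling with it alone gives 8×37 = 296.
Optimal mix: 1×urn + 7×scroll → length 34, value 299.

299 score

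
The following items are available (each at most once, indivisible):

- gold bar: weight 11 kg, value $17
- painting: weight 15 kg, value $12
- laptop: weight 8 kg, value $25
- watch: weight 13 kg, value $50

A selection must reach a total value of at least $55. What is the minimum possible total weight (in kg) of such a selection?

21

Subsets with value ≥ 55, sorted by total weight:
- laptop+watch: weight 21, value 75
- gold bar+watch: weight 24, value 67
Minimum weight: 21 kg.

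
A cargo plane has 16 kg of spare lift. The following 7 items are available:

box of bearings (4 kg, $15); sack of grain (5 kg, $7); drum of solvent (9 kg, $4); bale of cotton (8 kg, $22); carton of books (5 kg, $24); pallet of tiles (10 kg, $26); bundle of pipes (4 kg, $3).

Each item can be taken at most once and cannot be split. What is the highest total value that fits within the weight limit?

Check high-value combinations within 16 kg:
- carton of books+pallet of tiles: weight 5+10=15, value 24+26=50
- bale of cotton+carton of books: weight 8+5=13, value 22+24=46
- box of bearings+sack of grain+carton of books: weight 4+5+5=14, value 15+7+24=46
- box of bearings+carton of books+bundle of pipes: weight 4+5+4=13, value 15+24+3=42
- box of bearings+pallet of tiles: weight 4+10=14, value 15+26=41
Best: $50.

$50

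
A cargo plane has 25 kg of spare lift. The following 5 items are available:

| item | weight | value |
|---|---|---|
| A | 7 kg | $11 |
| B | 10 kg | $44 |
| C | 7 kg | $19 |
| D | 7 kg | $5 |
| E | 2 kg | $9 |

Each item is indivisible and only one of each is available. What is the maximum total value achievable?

$74

Check high-value combinations within 25 kg:
- A+B+C: weight 7+10+7=24, value 11+44+19=74
- B+C+E: weight 10+7+2=19, value 44+19+9=72
- B+C+D: weight 10+7+7=24, value 44+19+5=68
- A+B+E: weight 7+10+2=19, value 11+44+9=64
- B+C: weight 10+7=17, value 44+19=63
Best: $74.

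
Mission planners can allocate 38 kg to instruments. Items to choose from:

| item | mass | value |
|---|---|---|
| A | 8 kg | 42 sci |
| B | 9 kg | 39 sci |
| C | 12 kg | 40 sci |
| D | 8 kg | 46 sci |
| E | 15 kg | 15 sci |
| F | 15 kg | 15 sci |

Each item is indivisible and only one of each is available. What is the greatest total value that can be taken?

167 sci

Check high-value combinations within 38 kg:
- A+B+C+D: mass 8+9+12+8=37, value 42+39+40+46=167
- A+C+D: mass 8+12+8=28, value 42+40+46=128
- A+B+D: mass 8+9+8=25, value 42+39+46=127
- B+C+D: mass 9+12+8=29, value 39+40+46=125
Best: 167 sci.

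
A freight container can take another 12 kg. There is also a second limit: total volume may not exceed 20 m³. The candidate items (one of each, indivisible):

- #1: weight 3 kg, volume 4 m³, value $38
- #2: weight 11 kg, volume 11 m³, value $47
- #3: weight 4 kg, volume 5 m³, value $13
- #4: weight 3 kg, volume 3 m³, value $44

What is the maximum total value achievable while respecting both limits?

Feasible sets respecting both limits:
- #1+#3+#4: weight 10, volume 12, value 95
- #1+#4: weight 6, volume 7, value 82
- #3+#4: weight 7, volume 8, value 57
- #1+#3: weight 7, volume 9, value 51
Best: $95.

$95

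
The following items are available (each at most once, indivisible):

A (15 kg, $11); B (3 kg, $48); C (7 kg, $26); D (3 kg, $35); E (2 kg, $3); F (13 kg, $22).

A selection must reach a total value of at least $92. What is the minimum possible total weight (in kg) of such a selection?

13

Subsets with value ≥ 92, sorted by total weight:
- B+C+D: weight 13, value 109
- B+C+D+E: weight 15, value 112
- B+D+F: weight 19, value 105
- B+D+E+F: weight 21, value 108
Minimum weight: 13 kg.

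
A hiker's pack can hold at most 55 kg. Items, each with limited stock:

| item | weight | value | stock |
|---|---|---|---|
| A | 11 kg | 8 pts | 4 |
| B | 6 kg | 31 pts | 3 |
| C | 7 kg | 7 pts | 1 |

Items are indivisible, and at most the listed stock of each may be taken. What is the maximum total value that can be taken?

Best selections within weight 55 and stock limits:
- 3×A + 3×B: weight 51, value 117
- 2×A + 3×B + 1×C: weight 47, value 116
- 2×A + 3×B: weight 40, value 109
Best: 117 pts.

117 pts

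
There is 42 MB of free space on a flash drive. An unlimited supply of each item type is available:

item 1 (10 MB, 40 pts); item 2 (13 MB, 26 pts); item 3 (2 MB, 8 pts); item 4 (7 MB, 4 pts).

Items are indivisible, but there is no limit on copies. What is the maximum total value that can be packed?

Best value-per-unit is item 1 at 40/10; filling with it alone gives 4×40 = 160.
Optimal mix: 4×item 1 + 1×item 3 → size 42, value 168.

168 pts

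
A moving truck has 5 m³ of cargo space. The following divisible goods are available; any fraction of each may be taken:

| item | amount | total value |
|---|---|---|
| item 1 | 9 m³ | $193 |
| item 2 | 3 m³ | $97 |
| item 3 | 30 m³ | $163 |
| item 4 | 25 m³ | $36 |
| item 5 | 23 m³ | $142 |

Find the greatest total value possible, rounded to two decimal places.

139.89

Take in order of value per unit:
- item 2 (97/3 per unit): all 3 → value 97, running total 97.00
- item 1 (193/9 per unit): 2 of 9 → value 2×193/9 = 42.8889, running total 139.89
Total 139.89.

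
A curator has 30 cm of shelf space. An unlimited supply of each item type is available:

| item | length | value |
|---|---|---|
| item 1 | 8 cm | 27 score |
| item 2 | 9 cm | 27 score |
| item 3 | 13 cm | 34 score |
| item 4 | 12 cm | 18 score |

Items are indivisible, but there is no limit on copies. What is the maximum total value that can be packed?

Best value-per-unit is item 1 at 27/8; filling with it alone gives 3×27 = 81.
Optimal mix: 2×item 1 + 1×item 3 → length 29, value 88.

88 score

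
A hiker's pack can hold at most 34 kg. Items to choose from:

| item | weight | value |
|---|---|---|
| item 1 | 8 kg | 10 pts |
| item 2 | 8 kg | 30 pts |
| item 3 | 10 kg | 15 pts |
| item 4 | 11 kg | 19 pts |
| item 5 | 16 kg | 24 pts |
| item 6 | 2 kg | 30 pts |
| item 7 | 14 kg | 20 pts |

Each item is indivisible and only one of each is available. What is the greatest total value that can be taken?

Check high-value combinations within 34 kg:
- item 2+item 3+item 6+item 7: weight 8+10+2+14=34, value 30+15+30+20=95
- item 2+item 3+item 4+item 6: weight 8+10+11+2=31, value 30+15+19+30=94
- item 1+item 2+item 5+item 6: weight 8+8+16+2=34, value 10+30+24+30=94
- item 1+item 2+item 6+item 7: weight 8+8+2+14=32, value 10+30+30+20=90
- item 1+item 2+item 4+item 6: weight 8+8+11+2=29, value 10+30+19+30=89
Best: 95 pts.

95 pts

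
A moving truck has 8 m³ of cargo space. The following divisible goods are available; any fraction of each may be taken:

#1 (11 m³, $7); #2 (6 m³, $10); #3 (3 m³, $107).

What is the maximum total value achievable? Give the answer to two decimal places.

115.33

Take in order of value per unit:
- #3 (107/3 per unit): all 3 → value 107, running total 107.00
- #2 (10/6 per unit): 5 of 6 → value 5×10/6 = 8.3333, running total 115.33
Total 115.33.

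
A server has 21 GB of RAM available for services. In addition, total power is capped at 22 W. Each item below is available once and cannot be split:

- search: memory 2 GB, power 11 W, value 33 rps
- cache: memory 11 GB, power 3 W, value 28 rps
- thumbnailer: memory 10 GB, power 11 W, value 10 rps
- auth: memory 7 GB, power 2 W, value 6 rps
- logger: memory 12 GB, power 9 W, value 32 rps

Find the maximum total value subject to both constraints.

Feasible sets respecting both limits:
- search+auth+logger: memory 21, power 22, value 71
- search+cache+auth: memory 20, power 16, value 67
- search+logger: memory 14, power 20, value 65
Best: 71 rps.

71 rps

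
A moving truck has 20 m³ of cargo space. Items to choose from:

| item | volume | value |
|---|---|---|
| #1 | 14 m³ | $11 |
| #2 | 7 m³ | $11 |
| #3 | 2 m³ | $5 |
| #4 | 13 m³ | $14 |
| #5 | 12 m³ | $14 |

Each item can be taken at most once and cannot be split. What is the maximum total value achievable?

$25

Check high-value combinations within 20 m³:
- #2+#5: volume 7+12=19, value 11+14=25
- #2+#4: volume 7+13=20, value 11+14=25
- #3+#5: volume 2+12=14, value 5+14=19
Best: $25.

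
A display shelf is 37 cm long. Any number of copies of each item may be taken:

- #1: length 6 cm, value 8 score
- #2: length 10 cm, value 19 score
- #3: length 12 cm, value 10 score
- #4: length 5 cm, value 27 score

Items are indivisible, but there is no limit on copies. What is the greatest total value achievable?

Best value-per-unit is #4 at 27/5, and filling with it alone uses length 7×5=35. No mix of the others beats 7×27 = 189.

189 score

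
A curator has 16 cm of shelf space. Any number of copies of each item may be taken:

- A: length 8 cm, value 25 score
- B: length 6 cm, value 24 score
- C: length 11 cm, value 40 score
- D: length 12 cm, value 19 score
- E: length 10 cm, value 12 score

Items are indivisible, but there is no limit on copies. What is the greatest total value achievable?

50 score

Best value-per-unit is B at 24/6; filling with it alone gives 2×24 = 48.
Optimal mix: 2×A → length 16, value 50.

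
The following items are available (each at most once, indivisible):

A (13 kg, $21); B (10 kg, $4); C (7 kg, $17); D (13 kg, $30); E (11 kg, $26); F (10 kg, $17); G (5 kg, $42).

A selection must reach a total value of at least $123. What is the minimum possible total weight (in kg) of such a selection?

46

Subsets with value ≥ 123, sorted by total weight:
- C+D+E+F+G: weight 46, value 132
- A+C+E+F+G: weight 46, value 123
- A+C+D+F+G: weight 48, value 127
Minimum weight: 46 kg.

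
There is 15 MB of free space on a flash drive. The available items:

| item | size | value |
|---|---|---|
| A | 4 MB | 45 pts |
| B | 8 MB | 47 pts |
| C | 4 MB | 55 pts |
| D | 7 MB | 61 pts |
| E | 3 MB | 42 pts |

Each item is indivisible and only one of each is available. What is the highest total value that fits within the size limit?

161 pts

Check high-value combinations within 15 MB:
- A+C+D: size 4+4+7=15, value 45+55+61=161
- C+D+E: size 4+7+3=14, value 55+61+42=158
- A+D+E: size 4+7+3=14, value 45+61+42=148
Best: 161 pts.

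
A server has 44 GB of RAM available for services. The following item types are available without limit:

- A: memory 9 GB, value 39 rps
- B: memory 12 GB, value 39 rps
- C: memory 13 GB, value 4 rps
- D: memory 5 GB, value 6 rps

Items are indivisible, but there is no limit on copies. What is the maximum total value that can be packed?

Best value-per-unit is A at 39/9; filling with it alone gives 4×39 = 156.
Optimal mix: 4×A + 1×D → memory 41, value 162.

162 rps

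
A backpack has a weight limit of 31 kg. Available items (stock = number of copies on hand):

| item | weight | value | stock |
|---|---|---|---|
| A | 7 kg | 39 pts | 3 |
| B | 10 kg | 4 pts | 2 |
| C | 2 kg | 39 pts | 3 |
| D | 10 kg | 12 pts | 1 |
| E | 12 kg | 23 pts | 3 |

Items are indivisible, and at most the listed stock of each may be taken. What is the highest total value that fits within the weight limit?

Top feasible selections:
- 3×A + 3×C: weight 27, value 234
- 2×A + 3×C + 1×D: weight 30, value 207
- 2×A + 1×B + 3×C: weight 30, value 199
- 2×A + 3×C: weight 20, value 195
Best: 234 pts.

234 pts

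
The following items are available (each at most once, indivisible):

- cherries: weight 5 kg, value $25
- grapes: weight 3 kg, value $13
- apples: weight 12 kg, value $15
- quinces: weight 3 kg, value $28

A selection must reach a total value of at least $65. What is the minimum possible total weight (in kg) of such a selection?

Subsets with value ≥ 65, sorted by total weight:
- cherries+grapes+quinces: weight 11, value 66
- cherries+apples+quinces: weight 20, value 68
Minimum weight: 11 kg.

11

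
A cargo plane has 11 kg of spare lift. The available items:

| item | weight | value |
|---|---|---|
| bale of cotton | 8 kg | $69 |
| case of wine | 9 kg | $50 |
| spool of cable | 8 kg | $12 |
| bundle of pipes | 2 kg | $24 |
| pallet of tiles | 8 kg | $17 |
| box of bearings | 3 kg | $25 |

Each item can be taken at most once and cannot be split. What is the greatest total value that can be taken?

$94

Check high-value combinations within 11 kg:
- bale of cotton+box of bearings: weight 8+3=11, value 69+25=94
- bale of cotton+bundle of pipes: weight 8+2=10, value 69+24=93
- case of wine+bundle of pipes: weight 9+2=11, value 50+24=74
Best: $94.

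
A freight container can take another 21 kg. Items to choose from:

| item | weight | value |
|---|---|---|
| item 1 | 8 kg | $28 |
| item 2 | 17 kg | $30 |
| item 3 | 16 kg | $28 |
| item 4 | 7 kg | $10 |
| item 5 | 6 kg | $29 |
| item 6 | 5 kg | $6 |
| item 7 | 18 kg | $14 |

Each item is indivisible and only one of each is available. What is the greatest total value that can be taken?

$67

Check high-value combinations within 21 kg:
- item 1+item 4+item 5: weight 8+7+6=21, value 28+10+29=67
- item 1+item 5+item 6: weight 8+6+5=19, value 28+29+6=63
- item 1+item 5: weight 8+6=14, value 28+29=57
- item 4+item 5+item 6: weight 7+6+5=18, value 10+29+6=45
- item 1+item 4+item 6: weight 8+7+5=20, value 28+10+6=44
Best: $67.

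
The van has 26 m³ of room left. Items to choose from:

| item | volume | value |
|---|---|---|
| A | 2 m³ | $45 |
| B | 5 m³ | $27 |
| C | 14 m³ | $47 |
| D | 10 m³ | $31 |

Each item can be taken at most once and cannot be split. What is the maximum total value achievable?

Check high-value combinations within 26 m³:
- A+C+D: volume 2+14+10=26, value 45+47+31=123
- A+B+C: volume 2+5+14=21, value 45+27+47=119
- A+B+D: volume 2+5+10=17, value 45+27+31=103
Best: $123.

$123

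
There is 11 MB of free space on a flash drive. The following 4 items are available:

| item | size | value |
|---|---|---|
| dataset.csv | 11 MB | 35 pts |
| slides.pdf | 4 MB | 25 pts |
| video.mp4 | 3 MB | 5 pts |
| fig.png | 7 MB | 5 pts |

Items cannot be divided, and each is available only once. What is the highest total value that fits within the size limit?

35 pts

Check high-value combinations within 11 MB:
- dataset.csv: size 11, value 35
- slides.pdf+video.mp4: size 4+3=7, value 25+5=30
- slides.pdf+fig.png: size 4+7=11, value 25+5=30
Best: 35 pts.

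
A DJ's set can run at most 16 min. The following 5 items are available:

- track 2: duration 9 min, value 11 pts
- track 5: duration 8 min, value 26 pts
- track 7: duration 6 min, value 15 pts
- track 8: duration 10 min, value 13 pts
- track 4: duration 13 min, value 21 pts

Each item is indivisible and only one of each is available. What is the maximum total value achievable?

This is a 0/1 knapsack; check combinations near the capacity.
- track 5+track 7: duration 8+6=14, value 26+15=41
- track 7+track 8: duration 6+10=16, value 15+13=28
- track 5: duration 8, value 26
- track 2+track 7: duration 9+6=15, value 11+15=26
Best: 41 pts.

41 pts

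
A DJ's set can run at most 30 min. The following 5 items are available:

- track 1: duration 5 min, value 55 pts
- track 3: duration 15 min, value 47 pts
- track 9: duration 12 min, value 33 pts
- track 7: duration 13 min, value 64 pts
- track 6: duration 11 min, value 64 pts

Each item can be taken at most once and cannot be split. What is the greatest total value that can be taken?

Check high-value combinations within 30 min:
- track 1+track 7+track 6: duration 5+13+11=29, value 55+64+64=183
- track 1+track 9+track 6: duration 5+12+11=28, value 55+33+64=152
- track 1+track 9+track 7: duration 5+12+13=30, value 55+33+64=152
- track 7+track 6: duration 13+11=24, value 64+64=128
- track 1+track 6: duration 5+11=16, value 55+64=119
Best: 183 pts.

183 pts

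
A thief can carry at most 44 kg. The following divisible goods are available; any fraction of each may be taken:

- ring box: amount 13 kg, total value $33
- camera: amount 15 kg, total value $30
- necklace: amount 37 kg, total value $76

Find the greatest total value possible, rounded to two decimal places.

96.68

Take in order of value per unit:
- ring box (33/13 per unit): all 13 → value 33, running total 33.00
- necklace (76/37 per unit): 31 of 37 → value 31×76/37 = 63.6757, running total 96.68
Total 96.68.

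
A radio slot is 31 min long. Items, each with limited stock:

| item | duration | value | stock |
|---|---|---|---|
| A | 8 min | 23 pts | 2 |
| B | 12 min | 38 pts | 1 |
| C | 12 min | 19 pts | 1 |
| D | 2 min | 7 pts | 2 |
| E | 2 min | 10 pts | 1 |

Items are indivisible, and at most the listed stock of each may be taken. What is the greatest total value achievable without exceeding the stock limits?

94 pts

Best selections within duration 31 and stock limits:
- 2×A + 1×B + 1×E: duration 30, value 94
- 2×A + 1×B + 1×D: duration 30, value 91
Best: 94 pts.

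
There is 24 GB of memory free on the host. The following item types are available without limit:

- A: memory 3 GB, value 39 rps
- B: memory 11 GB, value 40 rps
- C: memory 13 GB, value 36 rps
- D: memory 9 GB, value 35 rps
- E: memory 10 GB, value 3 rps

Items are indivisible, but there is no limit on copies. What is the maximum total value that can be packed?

312 rps

Best value-per-unit is A at 39/3, and filling with it alone uses memory 8×3=24. No mix of the others beats 8×39 = 312.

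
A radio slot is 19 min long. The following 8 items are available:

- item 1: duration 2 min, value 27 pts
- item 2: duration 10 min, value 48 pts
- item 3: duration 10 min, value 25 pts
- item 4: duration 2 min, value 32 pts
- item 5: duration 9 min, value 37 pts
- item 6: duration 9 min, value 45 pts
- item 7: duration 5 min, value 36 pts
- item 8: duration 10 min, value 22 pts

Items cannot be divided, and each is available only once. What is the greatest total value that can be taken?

Check high-value combinations within 19 min:
- item 1+item 2+item 4+item 7: duration 2+10+2+5=19, value 27+48+32+36=143
- item 1+item 4+item 6+item 7: duration 2+2+9+5=18, value 27+32+45+36=140
- item 1+item 4+item 5+item 7: duration 2+2+9+5=18, value 27+32+37+36=132
- item 1+item 3+item 4+item 7: duration 2+10+2+5=19, value 27+25+32+36=120
Best: 143 pts.

143 pts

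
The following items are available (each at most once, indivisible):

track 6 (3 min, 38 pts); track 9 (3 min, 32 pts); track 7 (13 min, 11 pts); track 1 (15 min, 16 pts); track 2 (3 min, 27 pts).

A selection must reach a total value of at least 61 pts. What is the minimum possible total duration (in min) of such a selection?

6

Subsets with value ≥ 61, sorted by total duration:
- track 6+track 9: duration 6, value 70
- track 6+track 2: duration 6, value 65
- track 6+track 9+track 2: duration 9, value 97
- track 6+track 9+track 7: duration 19, value 81
Minimum duration: 6 min.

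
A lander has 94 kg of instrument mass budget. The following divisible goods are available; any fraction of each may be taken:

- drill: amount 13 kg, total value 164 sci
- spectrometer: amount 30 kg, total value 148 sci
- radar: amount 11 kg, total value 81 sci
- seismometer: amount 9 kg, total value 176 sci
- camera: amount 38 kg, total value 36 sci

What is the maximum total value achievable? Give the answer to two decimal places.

Take in order of value per unit:
- seismometer (176/9 per unit): all 9 → value 176, running total 176.00
- drill (164/13 per unit): all 13 → value 164, running total 340.00
- radar (81/11 per unit): all 11 → value 81, running total 421.00
- spectrometer (148/30 per unit): all 30 → value 148, running total 569.00
- camera (36/38 per unit): 31 of 38 → value 31×36/38 = 29.3684, running total 598.37
Total 598.37.

598.37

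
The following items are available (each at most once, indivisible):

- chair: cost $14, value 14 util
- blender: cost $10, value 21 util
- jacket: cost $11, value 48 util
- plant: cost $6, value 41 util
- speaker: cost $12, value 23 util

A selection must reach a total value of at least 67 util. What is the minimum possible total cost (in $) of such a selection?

17

Subsets with value ≥ 67, sorted by total cost:
- jacket+plant: cost 17, value 89
- blender+jacket: cost 21, value 69
Minimum cost: 17 $.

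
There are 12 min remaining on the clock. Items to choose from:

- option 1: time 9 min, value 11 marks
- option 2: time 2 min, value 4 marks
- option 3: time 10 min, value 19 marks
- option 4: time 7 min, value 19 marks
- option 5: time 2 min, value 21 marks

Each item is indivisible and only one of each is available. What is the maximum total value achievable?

This is a 0/1 knapsack; check combinations near the capacity.
- option 2+option 4+option 5: time 2+7+2=11, value 4+19+21=44
- option 4+option 5: time 7+2=9, value 19+21=40
- option 3+option 5: time 10+2=12, value 19+21=40
- option 1+option 5: time 9+2=11, value 11+21=32
Best: 44 marks.

44 marks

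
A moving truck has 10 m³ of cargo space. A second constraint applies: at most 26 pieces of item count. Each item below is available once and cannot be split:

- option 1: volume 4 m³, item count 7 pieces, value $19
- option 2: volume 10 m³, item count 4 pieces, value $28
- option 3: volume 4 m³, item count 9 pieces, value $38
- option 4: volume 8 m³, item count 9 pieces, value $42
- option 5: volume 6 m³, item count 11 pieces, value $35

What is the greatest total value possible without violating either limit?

Feasible sets respecting both limits:
- option 3+option 5: volume 10, item count 20, value 73
- option 1+option 3: volume 8, item count 16, value 57
- option 1+option 5: volume 10, item count 18, value 54
- option 4: volume 8, item count 9, value 42
Best: $73.

$73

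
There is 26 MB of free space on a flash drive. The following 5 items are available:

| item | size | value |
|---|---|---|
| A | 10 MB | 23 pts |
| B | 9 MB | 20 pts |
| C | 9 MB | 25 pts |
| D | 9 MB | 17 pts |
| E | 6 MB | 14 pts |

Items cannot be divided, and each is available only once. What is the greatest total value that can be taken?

Check high-value combinations within 26 MB:
- A+C+E: size 10+9+6=25, value 23+25+14=62
- B+C+E: size 9+9+6=24, value 20+25+14=59
- A+B+E: size 10+9+6=25, value 23+20+14=57
- C+D+E: size 9+9+6=24, value 25+17+14=56
- A+D+E: size 10+9+6=25, value 23+17+14=54
Best: 62 pts.

62 pts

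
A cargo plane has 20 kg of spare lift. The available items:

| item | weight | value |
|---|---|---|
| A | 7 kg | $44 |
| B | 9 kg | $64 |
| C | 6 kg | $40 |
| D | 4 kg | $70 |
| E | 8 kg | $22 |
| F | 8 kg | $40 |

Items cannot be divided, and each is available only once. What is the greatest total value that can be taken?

$178

Check high-value combinations within 20 kg:
- A+B+D: weight 7+9+4=20, value 44+64+70=178
- B+C+D: weight 9+6+4=19, value 64+40+70=174
- A+C+D: weight 7+6+4=17, value 44+40+70=154
- A+D+F: weight 7+4+8=19, value 44+70+40=154
- C+D+F: weight 6+4+8=18, value 40+70+40=150
Best: $178.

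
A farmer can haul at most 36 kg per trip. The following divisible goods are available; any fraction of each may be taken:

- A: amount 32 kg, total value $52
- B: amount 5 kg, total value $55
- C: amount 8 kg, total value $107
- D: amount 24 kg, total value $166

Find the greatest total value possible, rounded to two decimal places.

Take in order of value per unit:
- C (107/8 per unit): all 8 → value 107, running total 107.00
- B (55/5 per unit): all 5 → value 55, running total 162.00
- D (166/24 per unit): 23 of 24 → value 23×166/24 = 159.0833, running total 321.08
Total 321.08.

321.08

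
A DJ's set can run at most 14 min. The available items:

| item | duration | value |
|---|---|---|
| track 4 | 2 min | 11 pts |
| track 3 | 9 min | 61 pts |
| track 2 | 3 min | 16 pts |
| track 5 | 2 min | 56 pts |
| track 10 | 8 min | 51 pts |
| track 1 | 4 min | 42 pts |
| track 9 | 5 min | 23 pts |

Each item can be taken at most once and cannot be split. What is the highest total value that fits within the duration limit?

149 pts

This is a 0/1 knapsack; check combinations near the capacity.
- track 5+track 10+track 1: duration 2+8+4=14, value 56+51+42=149
- track 2+track 5+track 1+track 9: duration 3+2+4+5=14, value 16+56+42+23=137
- track 3+track 2+track 5: duration 9+3+2=14, value 61+16+56=133
- track 4+track 5+track 1+track 9: duration 2+2+4+5=13, value 11+56+42+23=132
- track 4+track 3+track 5: duration 2+9+2=13, value 11+61+56=128
Best: 149 pts.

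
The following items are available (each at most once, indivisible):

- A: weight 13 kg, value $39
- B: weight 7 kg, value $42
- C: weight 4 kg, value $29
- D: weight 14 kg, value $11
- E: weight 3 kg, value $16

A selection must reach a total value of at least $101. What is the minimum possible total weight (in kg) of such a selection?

24

Subsets with value ≥ 101, sorted by total weight:
- A+B+C: weight 24, value 110
- A+B+C+E: weight 27, value 126
- A+B+D+E: weight 37, value 108
Minimum weight: 24 kg.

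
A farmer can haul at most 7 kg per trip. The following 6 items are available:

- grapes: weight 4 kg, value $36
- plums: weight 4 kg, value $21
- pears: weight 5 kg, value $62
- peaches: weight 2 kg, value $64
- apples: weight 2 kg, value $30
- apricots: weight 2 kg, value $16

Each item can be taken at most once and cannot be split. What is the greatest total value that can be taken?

Check high-value combinations within 7 kg:
- pears+peaches: weight 5+2=7, value 62+64=126
- peaches+apples+apricots: weight 2+2+2=6, value 64+30+16=110
- grapes+peaches: weight 4+2=6, value 36+64=100
Best: $126.

$126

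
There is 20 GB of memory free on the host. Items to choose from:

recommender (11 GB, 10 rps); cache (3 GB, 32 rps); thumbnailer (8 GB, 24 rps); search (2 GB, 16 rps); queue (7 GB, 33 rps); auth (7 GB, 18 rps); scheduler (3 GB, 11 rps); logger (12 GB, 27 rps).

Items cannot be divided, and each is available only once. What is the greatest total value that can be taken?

105 rps

Check high-value combinations within 20 GB:
- cache+thumbnailer+search+queue: memory 3+8+2+7=20, value 32+24+16+33=105
- cache+search+queue+auth: memory 3+2+7+7=19, value 32+16+33+18=99
- cache+queue+auth+scheduler: memory 3+7+7+3=20, value 32+33+18+11=94
- cache+search+queue+scheduler: memory 3+2+7+3=15, value 32+16+33+11=92
- cache+thumbnailer+search+auth: memory 3+8+2+7=20, value 32+24+16+18=90
Best: 105 rps.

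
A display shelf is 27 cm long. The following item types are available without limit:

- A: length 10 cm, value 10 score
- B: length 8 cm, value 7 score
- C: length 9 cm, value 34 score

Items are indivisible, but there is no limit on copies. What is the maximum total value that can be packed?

Best value-per-unit is C at 34/9, and filling with it alone uses length 3×9=27. No mix of the others beats 3×34 = 102.

102 score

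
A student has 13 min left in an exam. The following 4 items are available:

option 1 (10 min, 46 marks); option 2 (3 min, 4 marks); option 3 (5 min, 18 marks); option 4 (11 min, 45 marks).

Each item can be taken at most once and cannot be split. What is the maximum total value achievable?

50 marks

Check high-value combinations within 13 min:
- option 1+option 2: time 10+3=13, value 46+4=50
- option 1: time 10, value 46
- option 4: time 11, value 45
- option 2+option 3: time 3+5=8, value 4+18=22
Best: 50 marks.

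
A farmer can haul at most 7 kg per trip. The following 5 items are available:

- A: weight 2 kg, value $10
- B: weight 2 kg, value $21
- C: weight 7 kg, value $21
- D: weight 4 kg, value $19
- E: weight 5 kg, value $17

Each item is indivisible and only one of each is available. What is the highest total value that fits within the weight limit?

$40

Check high-value combinations within 7 kg:
- B+D: weight 2+4=6, value 21+19=40
- B+E: weight 2+5=7, value 21+17=38
- A+B: weight 2+2=4, value 10+21=31
- A+D: weight 2+4=6, value 10+19=29
Best: $40.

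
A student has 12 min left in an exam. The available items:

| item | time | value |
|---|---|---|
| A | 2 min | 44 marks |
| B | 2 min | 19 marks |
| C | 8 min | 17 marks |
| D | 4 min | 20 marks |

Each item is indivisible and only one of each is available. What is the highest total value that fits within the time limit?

83 marks

Check high-value combinations within 12 min:
- A+B+D: time 2+2+4=8, value 44+19+20=83
- A+B+C: time 2+2+8=12, value 44+19+17=80
- A+D: time 2+4=6, value 44+20=64
- A+B: time 2+2=4, value 44+19=63
- A+C: time 2+8=10, value 44+17=61
Best: 83 marks.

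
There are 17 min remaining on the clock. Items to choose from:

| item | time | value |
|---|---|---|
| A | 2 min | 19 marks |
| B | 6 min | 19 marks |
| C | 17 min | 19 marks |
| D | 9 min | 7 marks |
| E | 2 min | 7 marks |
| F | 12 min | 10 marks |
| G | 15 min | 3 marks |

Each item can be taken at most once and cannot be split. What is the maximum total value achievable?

Check high-value combinations within 17 min:
- A+B+E: time 2+6+2=10, value 19+19+7=45
- A+B+D: time 2+6+9=17, value 19+19+7=45
- A+B: time 2+6=8, value 19+19=38
- A+E+F: time 2+2+12=16, value 19+7+10=36
Best: 45 marks.

45 marks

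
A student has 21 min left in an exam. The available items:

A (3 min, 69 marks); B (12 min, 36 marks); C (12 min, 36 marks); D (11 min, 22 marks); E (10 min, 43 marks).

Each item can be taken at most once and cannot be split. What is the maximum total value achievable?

112 marks

This is a 0/1 knapsack; check combinations near the capacity.
- A+E: time 3+10=13, value 69+43=112
- A+B: time 3+12=15, value 69+36=105
- A+C: time 3+12=15, value 69+36=105
Best: 112 marks.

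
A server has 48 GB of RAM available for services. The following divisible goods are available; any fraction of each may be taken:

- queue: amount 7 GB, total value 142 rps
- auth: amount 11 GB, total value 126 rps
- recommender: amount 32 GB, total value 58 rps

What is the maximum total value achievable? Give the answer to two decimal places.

Take in order of value per unit:
- queue (142/7 per unit): all 7 → value 142, running total 142.00
- auth (126/11 per unit): all 11 → value 126, running total 268.00
- recommender (58/32 per unit): 30 of 32 → value 30×58/32 = 54.3750, running total 322.38
Total 322.38.

322.38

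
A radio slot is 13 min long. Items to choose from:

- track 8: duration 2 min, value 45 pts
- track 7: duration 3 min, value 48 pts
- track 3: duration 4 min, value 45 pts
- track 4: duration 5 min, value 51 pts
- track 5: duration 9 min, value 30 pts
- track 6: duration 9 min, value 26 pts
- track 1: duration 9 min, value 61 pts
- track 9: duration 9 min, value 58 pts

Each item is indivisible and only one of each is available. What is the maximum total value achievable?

144 pts

This is a 0/1 knapsack; check combinations near the capacity.
- track 8+track 7+track 4: duration 2+3+5=10, value 45+48+51=144
- track 7+track 3+track 4: duration 3+4+5=12, value 48+45+51=144
- track 8+track 3+track 4: duration 2+4+5=11, value 45+45+51=141
Best: 144 pts.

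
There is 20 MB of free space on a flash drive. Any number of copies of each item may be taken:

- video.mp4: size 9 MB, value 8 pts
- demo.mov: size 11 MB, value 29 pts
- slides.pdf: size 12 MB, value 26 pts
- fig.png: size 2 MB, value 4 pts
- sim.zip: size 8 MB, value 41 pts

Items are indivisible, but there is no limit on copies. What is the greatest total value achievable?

90 pts

Best value-per-unit is sim.zip at 41/8; filling with it alone gives 2×41 = 82.
Optimal mix: 2×fig.png + 2×sim.zip → size 20, value 90.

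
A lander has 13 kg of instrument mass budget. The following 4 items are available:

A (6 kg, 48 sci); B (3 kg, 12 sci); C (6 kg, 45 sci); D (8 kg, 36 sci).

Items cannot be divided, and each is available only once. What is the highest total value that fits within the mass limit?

Check high-value combinations within 13 kg:
- A+C: mass 6+6=12, value 48+45=93
- A+B: mass 6+3=9, value 48+12=60
- B+C: mass 3+6=9, value 12+45=57
- A: mass 6, value 48
Best: 93 sci.

93 sci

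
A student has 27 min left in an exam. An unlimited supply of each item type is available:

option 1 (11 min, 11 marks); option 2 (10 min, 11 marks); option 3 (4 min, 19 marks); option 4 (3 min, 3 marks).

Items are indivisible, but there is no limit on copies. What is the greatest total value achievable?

Best value-per-unit is option 3 at 19/4; filling with it alone gives 6×19 = 114.
Optimal mix: 6×option 3 + 1×option 4 → time 27, value 117.

117 marks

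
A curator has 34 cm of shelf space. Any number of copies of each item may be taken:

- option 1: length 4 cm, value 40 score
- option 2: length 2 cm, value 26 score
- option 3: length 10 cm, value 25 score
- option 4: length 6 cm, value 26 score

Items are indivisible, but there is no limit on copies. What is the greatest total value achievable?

442 score

Best value-per-unit is option 2 at 26/2, and filling with it alone uses length 17×2=34. No mix of the others beats 17×26 = 442.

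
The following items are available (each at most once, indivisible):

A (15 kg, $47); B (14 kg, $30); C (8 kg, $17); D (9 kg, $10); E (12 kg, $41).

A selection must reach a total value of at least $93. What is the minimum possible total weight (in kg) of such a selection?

35

Subsets with value ≥ 93, sorted by total weight:
- A+C+E: weight 35, value 105
- A+D+E: weight 36, value 98
- A+B+C: weight 37, value 94
- A+B+E: weight 41, value 118
Minimum weight: 35 kg.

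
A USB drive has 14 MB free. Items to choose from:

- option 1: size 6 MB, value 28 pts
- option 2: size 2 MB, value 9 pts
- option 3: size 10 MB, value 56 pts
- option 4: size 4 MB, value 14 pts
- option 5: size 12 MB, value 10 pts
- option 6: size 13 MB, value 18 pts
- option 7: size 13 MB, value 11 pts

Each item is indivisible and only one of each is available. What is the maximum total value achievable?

70 pts

Check high-value combinations within 14 MB:
- option 3+option 4: size 10+4=14, value 56+14=70
- option 2+option 3: size 2+10=12, value 9+56=65
- option 3: size 10, value 56
- option 1+option 2+option 4: size 6+2+4=12, value 28+9+14=51
- option 1+option 4: size 6+4=10, value 28+14=42
Best: 70 pts.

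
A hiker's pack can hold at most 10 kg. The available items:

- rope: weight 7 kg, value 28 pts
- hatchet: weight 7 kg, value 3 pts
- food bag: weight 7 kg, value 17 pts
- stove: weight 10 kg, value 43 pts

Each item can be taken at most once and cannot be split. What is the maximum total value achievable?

43 pts

Check high-value combinations within 10 kg:
- stove: weight 10, value 43
- rope: weight 7, value 28
- food bag: weight 7, value 17
- hatchet: weight 7, value 3
Best: 43 pts.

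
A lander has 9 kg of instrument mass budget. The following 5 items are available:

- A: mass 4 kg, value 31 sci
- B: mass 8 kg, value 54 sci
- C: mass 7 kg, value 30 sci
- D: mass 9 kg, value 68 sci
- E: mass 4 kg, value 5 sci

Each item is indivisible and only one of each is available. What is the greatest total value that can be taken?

68 sci

This is a 0/1 knapsack; check combinations near the capacity.
- D: mass 9, value 68
- B: mass 8, value 54
- A+E: mass 4+4=8, value 31+5=36
- A: mass 4, value 31
Best: 68 sci.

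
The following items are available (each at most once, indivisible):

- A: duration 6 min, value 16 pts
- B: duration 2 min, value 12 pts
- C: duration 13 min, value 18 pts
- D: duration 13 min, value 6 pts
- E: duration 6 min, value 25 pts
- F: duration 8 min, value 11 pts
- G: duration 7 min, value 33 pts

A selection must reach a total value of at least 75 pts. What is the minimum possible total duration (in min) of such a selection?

Subsets with value ≥ 75, sorted by total duration:
- A+B+E+G: duration 21, value 86
- B+E+F+G: duration 23, value 81
- C+E+G: duration 26, value 76
Minimum duration: 21 min.

21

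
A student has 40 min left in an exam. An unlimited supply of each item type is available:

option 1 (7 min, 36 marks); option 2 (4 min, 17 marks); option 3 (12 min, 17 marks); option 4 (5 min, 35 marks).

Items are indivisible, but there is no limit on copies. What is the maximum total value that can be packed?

280 marks

Best value-per-unit is option 4 at 35/5, and filling with it alone uses time 8×5=40. No mix of the others beats 8×35 = 280.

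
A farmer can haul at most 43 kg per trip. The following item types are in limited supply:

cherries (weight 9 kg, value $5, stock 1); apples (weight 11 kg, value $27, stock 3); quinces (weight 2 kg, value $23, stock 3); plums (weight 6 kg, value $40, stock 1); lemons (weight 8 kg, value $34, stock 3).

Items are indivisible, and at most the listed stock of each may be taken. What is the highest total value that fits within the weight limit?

$211

Top feasible selections:
- 3×quinces + 1×plums + 3×lemons: weight 36, value 211
- 1×apples + 3×quinces + 1×plums + 2×lemons: weight 39, value 204
- 1×apples + 3×quinces + 3×lemons: weight 41, value 198
- 2×apples + 3×quinces + 1×plums + 1×lemons: weight 42, value 197
Best: $211.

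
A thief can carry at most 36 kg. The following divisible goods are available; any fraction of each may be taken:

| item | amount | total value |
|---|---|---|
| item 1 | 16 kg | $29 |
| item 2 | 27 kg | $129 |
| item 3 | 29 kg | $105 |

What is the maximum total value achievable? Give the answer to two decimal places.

Take in order of value per unit:
- item 2 (129/27 per unit): all 27 → value 129, running total 129.00
- item 3 (105/29 per unit): 9 of 29 → value 9×105/29 = 32.5862, running total 161.59
Total 161.59.

161.59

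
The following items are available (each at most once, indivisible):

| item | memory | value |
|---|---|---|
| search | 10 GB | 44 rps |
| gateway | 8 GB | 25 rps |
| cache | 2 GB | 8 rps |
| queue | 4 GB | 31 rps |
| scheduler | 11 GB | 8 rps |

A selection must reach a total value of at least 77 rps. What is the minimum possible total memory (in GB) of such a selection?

Subsets with value ≥ 77, sorted by total memory:
- search+cache+queue: memory 16, value 83
- search+gateway+cache: memory 20, value 77
Minimum memory: 16 GB.

16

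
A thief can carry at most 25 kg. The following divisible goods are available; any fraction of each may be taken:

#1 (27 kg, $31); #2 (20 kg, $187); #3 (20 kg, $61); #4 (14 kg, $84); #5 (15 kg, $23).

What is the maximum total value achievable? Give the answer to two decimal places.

Take in order of value per unit:
- #2 (187/20 per unit): all 20 → value 187, running total 187.00
- #4 (84/14 per unit): 5 of 14 → value 5×84/14 = 30.0000, running total 217.00
Total 217.00.

217.00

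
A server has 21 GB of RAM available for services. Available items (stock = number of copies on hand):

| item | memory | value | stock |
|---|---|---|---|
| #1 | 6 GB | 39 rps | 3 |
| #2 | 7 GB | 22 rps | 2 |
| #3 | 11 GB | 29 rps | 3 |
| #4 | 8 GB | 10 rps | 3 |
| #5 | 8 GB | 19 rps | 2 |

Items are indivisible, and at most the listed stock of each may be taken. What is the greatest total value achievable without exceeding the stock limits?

117 rps

Best selections within memory 21 and stock limits:
- 3×#1: memory 18, value 117
- 2×#1 + 1×#2: memory 19, value 100
Best: 117 rps.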